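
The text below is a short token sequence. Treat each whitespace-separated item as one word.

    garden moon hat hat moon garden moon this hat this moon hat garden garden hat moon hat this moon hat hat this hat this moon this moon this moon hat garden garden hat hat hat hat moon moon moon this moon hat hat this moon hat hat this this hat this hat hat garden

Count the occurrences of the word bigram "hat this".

Scanning the 53 overlapping bigram windows for "hat this":
  position 9–10: hat this
  position 17–18: hat this
  position 21–22: hat this
  position 23–24: hat this
  position 43–44: hat this
  position 47–48: hat this
  position 50–51: hat this

7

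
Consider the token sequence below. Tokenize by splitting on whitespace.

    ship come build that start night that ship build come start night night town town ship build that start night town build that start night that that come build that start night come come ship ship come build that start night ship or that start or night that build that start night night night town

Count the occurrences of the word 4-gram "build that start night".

Scanning the 52 overlapping 4-gram windows for "build that start night":
  position 3–6: build that start night
  position 17–20: build that start night
  position 22–25: build that start night
  position 29–32: build that start night
  position 38–41: build that start night
  position 49–52: build that start night

6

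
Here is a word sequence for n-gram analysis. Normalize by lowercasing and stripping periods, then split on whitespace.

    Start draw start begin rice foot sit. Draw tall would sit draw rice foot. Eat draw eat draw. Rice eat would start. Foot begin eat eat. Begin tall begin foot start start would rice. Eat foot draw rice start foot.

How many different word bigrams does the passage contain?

32

40 tokens → 39 bigram windows in total.
Repeated bigrams (each contributes count−1 duplicates):
  draw rice: 3
  eat draw: 2
  rice eat: 2
  rice foot: 2
  sit draw: 2
  start foot: 2
7 duplicate windows → 39 − 7 = 32 distinct.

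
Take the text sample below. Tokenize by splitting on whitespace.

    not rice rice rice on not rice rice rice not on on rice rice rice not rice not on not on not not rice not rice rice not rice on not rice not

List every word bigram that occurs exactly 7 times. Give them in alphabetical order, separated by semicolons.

not rice; rice rice

Bigram counts meeting the condition (exactly 7 times):
  not rice: 7
  rice rice: 7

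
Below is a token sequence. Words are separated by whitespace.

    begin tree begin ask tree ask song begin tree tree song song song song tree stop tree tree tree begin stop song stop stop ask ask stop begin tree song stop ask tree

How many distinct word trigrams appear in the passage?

30

33 tokens → 31 trigram windows in total.
Repeated trigrams (each contributes count−1 duplicates):
  song song song: 2
1 duplicate windows → 31 − 1 = 30 distinct.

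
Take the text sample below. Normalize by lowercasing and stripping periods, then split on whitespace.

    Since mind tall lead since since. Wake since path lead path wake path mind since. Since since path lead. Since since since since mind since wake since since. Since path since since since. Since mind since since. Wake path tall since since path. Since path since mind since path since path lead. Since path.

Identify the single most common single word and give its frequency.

"since", 28 times

Unigram frequencies (highest first):
  since: 28
  path: 11
  mind: 5
  lead: 4
  wake: 4
  tall: 2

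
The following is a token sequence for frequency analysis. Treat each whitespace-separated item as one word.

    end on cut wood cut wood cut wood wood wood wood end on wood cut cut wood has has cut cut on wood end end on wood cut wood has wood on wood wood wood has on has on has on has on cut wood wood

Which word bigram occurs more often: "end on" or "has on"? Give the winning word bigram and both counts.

"end on": 3 occurrences
"has on": 4 occurrences

"has on" (4 vs 3)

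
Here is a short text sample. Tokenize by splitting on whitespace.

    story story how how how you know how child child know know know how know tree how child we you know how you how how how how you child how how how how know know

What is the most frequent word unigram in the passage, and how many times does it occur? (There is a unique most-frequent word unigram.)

Unigram frequencies (highest first):
  how: 15
  know: 8
  you: 4
  child: 4
  story: 2
  tree: 1
  … (1 more, each ≤ 1)

"how", 15 times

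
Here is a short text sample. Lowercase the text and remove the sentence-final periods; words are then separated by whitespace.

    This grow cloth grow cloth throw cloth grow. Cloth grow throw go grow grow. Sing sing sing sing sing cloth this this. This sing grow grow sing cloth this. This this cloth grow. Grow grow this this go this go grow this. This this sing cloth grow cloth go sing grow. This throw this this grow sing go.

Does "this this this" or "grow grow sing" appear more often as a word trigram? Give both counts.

"this this this": 3 occurrences
"grow grow sing": 2 occurrences

"this this this" (3 vs 2)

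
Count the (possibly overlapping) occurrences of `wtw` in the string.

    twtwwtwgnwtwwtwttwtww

Sliding a length-3 window over the 21 characters (19 positions):
  position 2–4: wtw
  position 5–7: wtw
  position 10–12: wtw
  position 13–15: wtw
  position 18–20: wtw

5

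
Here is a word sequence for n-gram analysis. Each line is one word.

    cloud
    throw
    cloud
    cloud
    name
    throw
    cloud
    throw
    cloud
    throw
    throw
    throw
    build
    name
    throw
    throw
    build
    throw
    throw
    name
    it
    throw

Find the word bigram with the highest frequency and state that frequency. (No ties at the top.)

Bigram frequencies (highest first):
  throw throw: 4
  cloud throw: 3
  throw cloud: 3
  name throw: 2
  throw build: 2
  cloud cloud: 1
  … (6 more, each ≤ 1)

"throw throw", 4 times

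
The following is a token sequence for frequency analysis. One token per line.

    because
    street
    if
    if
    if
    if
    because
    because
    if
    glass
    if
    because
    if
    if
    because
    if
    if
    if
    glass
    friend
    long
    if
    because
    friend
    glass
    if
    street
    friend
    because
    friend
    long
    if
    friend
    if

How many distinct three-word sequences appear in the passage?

34 tokens → 32 trigram windows in total.
Repeated trigrams (each contributes count−1 duplicates):
  if if if: 3
  because if if: 2
  friend long if: 2
  if because if: 2
  if if because: 2
6 duplicate windows → 32 − 6 = 26 distinct.

26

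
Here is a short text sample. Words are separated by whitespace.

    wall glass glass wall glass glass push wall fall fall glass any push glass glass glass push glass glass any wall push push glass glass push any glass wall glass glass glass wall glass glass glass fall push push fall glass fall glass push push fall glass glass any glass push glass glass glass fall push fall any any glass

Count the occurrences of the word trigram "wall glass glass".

Scanning the 58 overlapping trigram windows for "wall glass glass":
  position 1–3: wall glass glass
  position 4–6: wall glass glass
  position 29–31: wall glass glass
  position 33–35: wall glass glass

4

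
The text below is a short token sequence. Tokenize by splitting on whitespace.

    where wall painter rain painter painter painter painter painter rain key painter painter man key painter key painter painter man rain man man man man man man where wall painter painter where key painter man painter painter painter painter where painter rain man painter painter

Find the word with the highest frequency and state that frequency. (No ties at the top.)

Unigram frequencies (highest first):
  painter: 21
  man: 10
  where: 4
  rain: 4
  key: 4
  wall: 2

"painter", 21 times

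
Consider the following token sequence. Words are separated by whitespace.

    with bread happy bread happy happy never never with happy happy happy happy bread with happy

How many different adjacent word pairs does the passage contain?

16 tokens → 15 bigram windows in total.
Repeated bigrams (each contributes count−1 duplicates):
  happy happy: 4
  bread happy: 2
  happy bread: 2
  with happy: 2
6 duplicate windows → 15 − 6 = 9 distinct.

9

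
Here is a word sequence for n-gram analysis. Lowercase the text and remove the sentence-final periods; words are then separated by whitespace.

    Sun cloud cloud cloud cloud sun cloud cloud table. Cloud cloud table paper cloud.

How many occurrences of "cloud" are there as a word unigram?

Scanning the 14 tokens for "cloud":
  position 2: cloud
  position 3: cloud
  position 4: cloud
  position 5: cloud
  position 7: cloud
  position 8: cloud
  position 10: cloud
  position 11: cloud
  position 14: cloud

9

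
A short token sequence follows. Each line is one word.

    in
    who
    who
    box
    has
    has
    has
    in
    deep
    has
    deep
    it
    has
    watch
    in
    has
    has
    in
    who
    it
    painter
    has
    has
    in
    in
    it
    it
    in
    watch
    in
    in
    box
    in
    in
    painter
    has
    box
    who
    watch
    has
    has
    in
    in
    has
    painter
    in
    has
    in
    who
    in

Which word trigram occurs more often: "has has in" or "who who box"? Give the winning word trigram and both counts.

"has has in" (4 vs 1)

"has has in": 4 occurrences
"who who box": 1 occurrence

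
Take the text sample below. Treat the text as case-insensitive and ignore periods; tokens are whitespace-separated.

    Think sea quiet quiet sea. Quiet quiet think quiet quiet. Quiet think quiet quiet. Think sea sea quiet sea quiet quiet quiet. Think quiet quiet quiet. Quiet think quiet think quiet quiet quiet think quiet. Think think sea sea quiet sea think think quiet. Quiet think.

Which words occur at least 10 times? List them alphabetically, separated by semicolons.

quiet; think

Unigram counts meeting the condition (at least 10 times):
  quiet: 25
  think: 13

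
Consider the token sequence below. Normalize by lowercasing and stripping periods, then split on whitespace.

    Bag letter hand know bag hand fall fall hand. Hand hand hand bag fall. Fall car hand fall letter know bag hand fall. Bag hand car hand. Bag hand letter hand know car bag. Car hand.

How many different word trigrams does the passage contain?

36 tokens → 34 trigram windows in total.
Repeated trigrams (each contributes count−1 duplicates):
  bag hand fall: 2
  hand hand hand: 2
  know bag hand: 2
  letter hand know: 2
4 duplicate windows → 34 − 4 = 30 distinct.

30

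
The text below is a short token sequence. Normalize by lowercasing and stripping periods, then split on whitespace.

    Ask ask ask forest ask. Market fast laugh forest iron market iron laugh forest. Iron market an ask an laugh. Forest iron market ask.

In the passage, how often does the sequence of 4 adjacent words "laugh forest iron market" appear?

Scanning the 21 overlapping 4-gram windows for "laugh forest iron market":
  position 8–11: laugh forest iron market
  position 13–16: laugh forest iron market
  position 20–23: laugh forest iron market

3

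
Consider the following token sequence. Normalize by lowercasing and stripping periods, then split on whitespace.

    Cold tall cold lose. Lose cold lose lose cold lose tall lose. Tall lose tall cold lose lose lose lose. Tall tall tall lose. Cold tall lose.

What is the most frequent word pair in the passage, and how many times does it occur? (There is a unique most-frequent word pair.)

Bigram frequencies (highest first):
  lose lose: 5
  cold lose: 4
  lose tall: 4
  tall lose: 4
  lose cold: 3
  cold tall: 2
  … (2 more, each ≤ 2)

"lose lose", 5 times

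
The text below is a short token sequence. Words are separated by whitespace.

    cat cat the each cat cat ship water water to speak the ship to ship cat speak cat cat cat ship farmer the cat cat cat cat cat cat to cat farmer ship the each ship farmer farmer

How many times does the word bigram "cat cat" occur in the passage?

9

Scanning the 37 overlapping bigram windows for "cat cat":
  position 1–2: cat cat
  position 5–6: cat cat
  position 18–19: cat cat
  position 19–20: cat cat
  position 24–25: cat cat
  position 25–26: cat cat
  position 26–27: cat cat
  position 27–28: cat cat
  position 28–29: cat cat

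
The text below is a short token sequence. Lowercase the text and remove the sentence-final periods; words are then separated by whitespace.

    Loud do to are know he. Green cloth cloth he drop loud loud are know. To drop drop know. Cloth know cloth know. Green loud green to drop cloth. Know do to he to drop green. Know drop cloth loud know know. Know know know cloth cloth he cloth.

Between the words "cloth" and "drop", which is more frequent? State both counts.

"cloth": 9 occurrences
"drop": 6 occurrences

"cloth" (9 vs 6)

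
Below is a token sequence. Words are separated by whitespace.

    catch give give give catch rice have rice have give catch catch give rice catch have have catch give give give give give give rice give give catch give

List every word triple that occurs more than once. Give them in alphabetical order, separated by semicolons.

Trigram counts meeting the condition (more than once):
  catch give give: 2
  give give catch: 2
  give give give: 5

catch give give; give give catch; give give give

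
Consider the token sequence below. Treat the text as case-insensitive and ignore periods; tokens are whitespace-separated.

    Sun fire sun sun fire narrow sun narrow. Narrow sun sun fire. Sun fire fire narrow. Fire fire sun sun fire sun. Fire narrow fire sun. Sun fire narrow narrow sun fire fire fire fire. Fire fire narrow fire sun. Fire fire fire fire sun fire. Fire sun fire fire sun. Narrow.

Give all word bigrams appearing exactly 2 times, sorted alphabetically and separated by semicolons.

narrow narrow; sun narrow

Bigram counts meeting the condition (exactly 2 times):
  narrow narrow: 2
  sun narrow: 2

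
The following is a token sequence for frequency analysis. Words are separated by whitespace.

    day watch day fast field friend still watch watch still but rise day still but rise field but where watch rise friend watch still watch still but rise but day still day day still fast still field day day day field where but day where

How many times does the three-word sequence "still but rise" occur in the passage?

Scanning the 43 overlapping trigram windows for "still but rise":
  position 10–12: still but rise
  position 14–16: still but rise
  position 26–28: still but rise

3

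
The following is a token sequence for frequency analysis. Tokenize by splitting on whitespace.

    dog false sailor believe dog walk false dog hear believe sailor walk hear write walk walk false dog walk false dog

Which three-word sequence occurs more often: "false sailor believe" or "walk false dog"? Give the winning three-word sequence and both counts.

"false sailor believe": 1 occurrence
"walk false dog": 3 occurrences

"walk false dog" (3 vs 1)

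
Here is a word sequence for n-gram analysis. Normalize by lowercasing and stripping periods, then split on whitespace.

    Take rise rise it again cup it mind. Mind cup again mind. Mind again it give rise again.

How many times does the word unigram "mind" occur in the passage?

Scanning the 18 tokens for "mind":
  position 8: mind
  position 9: mind
  position 12: mind
  position 13: mind

4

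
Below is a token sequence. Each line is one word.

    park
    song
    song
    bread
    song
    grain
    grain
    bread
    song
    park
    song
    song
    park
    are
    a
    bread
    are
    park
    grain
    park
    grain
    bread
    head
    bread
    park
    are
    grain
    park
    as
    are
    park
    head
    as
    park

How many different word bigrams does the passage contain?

34 tokens → 33 bigram windows in total.
Repeated bigrams (each contributes count−1 duplicates):
  are park: 2
  bread song: 2
  grain bread: 2
  grain park: 2
  park are: 2
  park grain: 2
  park song: 2
  song park: 2
  … (1 more repeated)
9 duplicate windows → 33 − 9 = 24 distinct.

24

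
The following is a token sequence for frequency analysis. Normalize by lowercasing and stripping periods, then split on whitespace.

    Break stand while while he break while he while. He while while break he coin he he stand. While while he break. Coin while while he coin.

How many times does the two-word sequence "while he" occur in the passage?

Scanning the 26 overlapping bigram windows for "while he":
  position 4–5: while he
  position 7–8: while he
  position 9–10: while he
  position 20–21: while he
  position 25–26: while he

5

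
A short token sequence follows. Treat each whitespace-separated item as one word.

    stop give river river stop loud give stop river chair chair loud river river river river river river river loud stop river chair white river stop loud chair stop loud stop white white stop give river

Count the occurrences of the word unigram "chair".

Scanning the 36 tokens for "chair":
  position 10: chair
  position 11: chair
  position 23: chair
  position 28: chair

4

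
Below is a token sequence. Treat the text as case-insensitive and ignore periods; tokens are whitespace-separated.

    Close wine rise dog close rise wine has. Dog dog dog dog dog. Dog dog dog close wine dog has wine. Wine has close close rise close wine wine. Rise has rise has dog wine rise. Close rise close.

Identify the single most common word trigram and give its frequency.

Trigram frequencies (highest first):
  dog dog dog: 6
  close rise close: 2
  close wine rise: 1
  wine rise dog: 1
  rise dog close: 1
  dog close rise: 1
  … (25 more, each ≤ 1)

"dog dog dog", 6 times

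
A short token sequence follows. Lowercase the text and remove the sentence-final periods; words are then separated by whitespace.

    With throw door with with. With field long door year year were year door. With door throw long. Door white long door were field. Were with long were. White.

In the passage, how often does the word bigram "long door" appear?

3

Scanning the 28 overlapping bigram windows for "long door":
  position 8–9: long door
  position 18–19: long door
  position 21–22: long door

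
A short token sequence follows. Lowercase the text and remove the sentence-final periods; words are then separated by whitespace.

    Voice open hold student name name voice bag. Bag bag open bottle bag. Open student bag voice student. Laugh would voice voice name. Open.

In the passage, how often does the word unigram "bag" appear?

Scanning the 24 tokens for "bag":
  position 8: bag
  position 9: bag
  position 10: bag
  position 13: bag
  position 16: bag

5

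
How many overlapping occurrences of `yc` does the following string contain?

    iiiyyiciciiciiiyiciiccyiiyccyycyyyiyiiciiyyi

Sliding a length-2 window over the 44 characters (43 positions):
  position 26–27: yc
  position 30–31: yc

2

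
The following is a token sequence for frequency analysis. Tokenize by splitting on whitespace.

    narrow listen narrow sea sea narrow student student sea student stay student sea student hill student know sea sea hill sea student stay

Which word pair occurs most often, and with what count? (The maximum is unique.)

"sea student", 3 times

Bigram frequencies (highest first):
  sea student: 3
  sea sea: 2
  student sea: 2
  student stay: 2
  narrow listen: 1
  listen narrow: 1
  … (11 more, each ≤ 1)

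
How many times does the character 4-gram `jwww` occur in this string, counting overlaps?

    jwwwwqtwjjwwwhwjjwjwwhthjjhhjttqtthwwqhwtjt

2

Sliding a length-4 window over the 43 characters (40 positions):
  position 1–4: jwww
  position 10–13: jwww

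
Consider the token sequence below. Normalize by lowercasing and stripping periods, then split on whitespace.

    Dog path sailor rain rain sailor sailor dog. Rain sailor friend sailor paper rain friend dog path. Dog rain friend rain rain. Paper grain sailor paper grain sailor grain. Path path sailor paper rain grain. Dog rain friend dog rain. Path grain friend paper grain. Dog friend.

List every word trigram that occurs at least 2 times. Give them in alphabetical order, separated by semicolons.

Trigram counts meeting the condition (at least 2 times):
  dog rain friend: 2
  paper grain sailor: 2
  rain friend dog: 2
  sailor paper rain: 2

dog rain friend; paper grain sailor; rain friend dog; sailor paper rain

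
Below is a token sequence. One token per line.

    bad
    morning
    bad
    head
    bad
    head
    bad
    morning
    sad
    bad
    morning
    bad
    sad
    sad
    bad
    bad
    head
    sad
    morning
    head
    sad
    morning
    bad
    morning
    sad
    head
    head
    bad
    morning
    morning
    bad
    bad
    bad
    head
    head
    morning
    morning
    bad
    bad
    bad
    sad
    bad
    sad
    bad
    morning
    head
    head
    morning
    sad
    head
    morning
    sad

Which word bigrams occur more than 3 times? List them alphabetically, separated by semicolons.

Bigram counts meeting the condition (more than 3 times):
  bad bad: 5
  bad head: 4
  bad morning: 6
  morning bad: 5
  morning sad: 4
  sad bad: 4

bad bad; bad head; bad morning; morning bad; morning sad; sad bad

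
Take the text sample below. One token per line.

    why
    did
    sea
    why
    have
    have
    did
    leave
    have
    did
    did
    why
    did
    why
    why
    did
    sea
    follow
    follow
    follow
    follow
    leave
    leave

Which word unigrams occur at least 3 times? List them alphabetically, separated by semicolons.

did; follow; have; leave; why

Unigram counts meeting the condition (at least 3 times):
  did: 6
  follow: 4
  have: 3
  leave: 3
  why: 5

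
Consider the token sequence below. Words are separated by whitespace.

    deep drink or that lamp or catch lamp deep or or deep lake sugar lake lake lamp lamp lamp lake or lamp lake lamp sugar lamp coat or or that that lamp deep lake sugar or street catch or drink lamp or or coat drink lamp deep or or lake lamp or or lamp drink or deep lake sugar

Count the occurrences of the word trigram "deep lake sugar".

Scanning the 57 overlapping trigram windows for "deep lake sugar":
  position 12–14: deep lake sugar
  position 33–35: deep lake sugar
  position 57–59: deep lake sugar

3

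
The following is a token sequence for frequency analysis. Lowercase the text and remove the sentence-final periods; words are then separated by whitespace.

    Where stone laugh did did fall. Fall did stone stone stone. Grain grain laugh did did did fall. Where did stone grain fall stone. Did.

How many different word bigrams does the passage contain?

17

25 tokens → 24 bigram windows in total.
Repeated bigrams (each contributes count−1 duplicates):
  did did: 3
  did fall: 2
  did stone: 2
  laugh did: 2
  stone grain: 2
  stone stone: 2
7 duplicate windows → 24 − 7 = 17 distinct.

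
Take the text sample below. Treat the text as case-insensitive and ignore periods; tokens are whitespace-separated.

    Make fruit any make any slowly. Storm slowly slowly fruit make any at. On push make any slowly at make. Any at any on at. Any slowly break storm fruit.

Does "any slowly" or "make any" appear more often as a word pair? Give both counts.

"make any" (4 vs 3)

"any slowly": 3 occurrences
"make any": 4 occurrences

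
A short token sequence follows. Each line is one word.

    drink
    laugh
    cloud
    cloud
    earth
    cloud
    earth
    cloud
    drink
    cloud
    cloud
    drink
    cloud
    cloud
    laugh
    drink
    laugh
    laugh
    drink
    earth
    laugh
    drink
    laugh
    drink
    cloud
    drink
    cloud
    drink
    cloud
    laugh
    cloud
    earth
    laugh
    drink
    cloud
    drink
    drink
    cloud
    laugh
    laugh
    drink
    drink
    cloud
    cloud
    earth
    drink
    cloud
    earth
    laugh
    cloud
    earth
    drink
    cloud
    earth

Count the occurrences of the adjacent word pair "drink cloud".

10

Scanning the 53 overlapping bigram windows for "drink cloud":
  position 9–10: drink cloud
  position 12–13: drink cloud
  position 24–25: drink cloud
  position 26–27: drink cloud
  position 28–29: drink cloud
  position 34–35: drink cloud
  position 37–38: drink cloud
  position 42–43: drink cloud
  position 46–47: drink cloud
  position 52–53: drink cloud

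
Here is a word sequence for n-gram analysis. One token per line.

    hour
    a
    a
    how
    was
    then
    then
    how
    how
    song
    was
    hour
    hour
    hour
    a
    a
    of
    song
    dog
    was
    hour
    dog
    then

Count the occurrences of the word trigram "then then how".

Scanning the 21 overlapping trigram windows for "then then how":
  position 6–8: then then how

1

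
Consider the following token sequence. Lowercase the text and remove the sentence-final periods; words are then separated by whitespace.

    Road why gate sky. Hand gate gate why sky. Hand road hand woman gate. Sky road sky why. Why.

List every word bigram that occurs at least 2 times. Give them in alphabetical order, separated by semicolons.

Bigram counts meeting the condition (at least 2 times):
  gate sky: 2
  sky hand: 2

gate sky; sky hand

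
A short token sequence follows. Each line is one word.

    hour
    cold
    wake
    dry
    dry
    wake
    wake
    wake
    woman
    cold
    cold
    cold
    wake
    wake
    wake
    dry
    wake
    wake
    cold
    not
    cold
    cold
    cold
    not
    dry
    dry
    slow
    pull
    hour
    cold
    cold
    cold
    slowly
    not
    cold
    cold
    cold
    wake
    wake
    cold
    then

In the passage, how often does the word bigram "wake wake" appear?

Scanning the 40 overlapping bigram windows for "wake wake":
  position 6–7: wake wake
  position 7–8: wake wake
  position 13–14: wake wake
  position 14–15: wake wake
  position 17–18: wake wake
  position 38–39: wake wake

6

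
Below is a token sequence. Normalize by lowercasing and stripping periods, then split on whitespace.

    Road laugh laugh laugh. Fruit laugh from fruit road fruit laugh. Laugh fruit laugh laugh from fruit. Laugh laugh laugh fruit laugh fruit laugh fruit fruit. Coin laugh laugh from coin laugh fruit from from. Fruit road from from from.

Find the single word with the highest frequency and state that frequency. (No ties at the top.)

Unigram frequencies (highest first):
  laugh: 16
  fruit: 11
  from: 8
  road: 3
  coin: 2

"laugh", 16 times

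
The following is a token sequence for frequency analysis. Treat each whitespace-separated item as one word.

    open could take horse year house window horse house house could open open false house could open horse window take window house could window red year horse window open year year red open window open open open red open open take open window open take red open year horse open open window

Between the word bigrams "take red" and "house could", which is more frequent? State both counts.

"house could" (3 vs 1)

"take red": 1 occurrence
"house could": 3 occurrences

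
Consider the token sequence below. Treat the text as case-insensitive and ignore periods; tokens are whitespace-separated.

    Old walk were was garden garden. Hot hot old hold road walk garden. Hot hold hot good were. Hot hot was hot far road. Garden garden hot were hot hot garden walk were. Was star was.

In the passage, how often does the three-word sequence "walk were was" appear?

Scanning the 34 overlapping trigram windows for "walk were was":
  position 2–4: walk were was
  position 32–34: walk were was

2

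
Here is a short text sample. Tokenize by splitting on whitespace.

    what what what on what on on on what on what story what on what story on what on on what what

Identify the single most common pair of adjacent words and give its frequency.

"on what", 6 times

Bigram frequencies (highest first):
  on what: 6
  what on: 5
  what what: 3
  on on: 3
  what story: 2
  story what: 1
  … (1 more, each ≤ 1)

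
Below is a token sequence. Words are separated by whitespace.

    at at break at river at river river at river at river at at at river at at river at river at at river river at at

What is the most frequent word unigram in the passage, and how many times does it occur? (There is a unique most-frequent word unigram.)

Unigram frequencies (highest first):
  at: 16
  river: 10
  break: 1

"at", 16 times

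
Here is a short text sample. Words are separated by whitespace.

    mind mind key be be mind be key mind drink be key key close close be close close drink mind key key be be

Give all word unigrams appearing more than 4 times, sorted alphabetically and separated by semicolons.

be; key; mind

Unigram counts meeting the condition (more than 4 times):
  be: 7
  key: 6
  mind: 5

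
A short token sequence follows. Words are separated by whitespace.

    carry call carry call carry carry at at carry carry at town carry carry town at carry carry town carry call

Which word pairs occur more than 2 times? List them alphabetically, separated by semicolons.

carry call; carry carry

Bigram counts meeting the condition (more than 2 times):
  carry call: 3
  carry carry: 4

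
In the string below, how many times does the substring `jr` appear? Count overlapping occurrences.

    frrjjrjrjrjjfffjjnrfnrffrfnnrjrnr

4

Sliding a length-2 window over the 33 characters (32 positions):
  position 5–6: jr
  position 7–8: jr
  position 9–10: jr
  position 30–31: jr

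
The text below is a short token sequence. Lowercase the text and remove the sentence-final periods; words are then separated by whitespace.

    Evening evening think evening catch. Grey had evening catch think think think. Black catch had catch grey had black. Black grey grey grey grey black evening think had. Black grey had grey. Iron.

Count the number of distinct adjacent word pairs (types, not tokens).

22

33 tokens → 32 bigram windows in total.
Repeated bigrams (each contributes count−1 duplicates):
  grey grey: 3
  grey had: 3
  black grey: 2
  catch grey: 2
  evening catch: 2
  evening think: 2
  had black: 2
  think think: 2
10 duplicate windows → 32 − 10 = 22 distinct.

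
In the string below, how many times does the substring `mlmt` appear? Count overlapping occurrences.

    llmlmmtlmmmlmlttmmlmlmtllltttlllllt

Sliding a length-4 window over the 35 characters (32 positions):
  position 20–23: mlmt

1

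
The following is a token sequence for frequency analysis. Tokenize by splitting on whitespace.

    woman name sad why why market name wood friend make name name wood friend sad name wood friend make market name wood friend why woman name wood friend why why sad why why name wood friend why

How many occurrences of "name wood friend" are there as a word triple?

Scanning the 35 overlapping trigram windows for "name wood friend":
  position 7–9: name wood friend
  position 12–14: name wood friend
  position 16–18: name wood friend
  position 21–23: name wood friend
  position 26–28: name wood friend
  position 34–36: name wood friend

6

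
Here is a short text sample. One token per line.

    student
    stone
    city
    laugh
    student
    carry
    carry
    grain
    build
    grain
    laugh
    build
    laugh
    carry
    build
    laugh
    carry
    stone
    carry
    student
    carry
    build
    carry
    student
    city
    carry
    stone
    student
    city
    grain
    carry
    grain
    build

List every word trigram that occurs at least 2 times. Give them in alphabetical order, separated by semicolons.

Trigram counts meeting the condition (at least 2 times):
  build laugh carry: 2
  carry grain build: 2

build laugh carry; carry grain build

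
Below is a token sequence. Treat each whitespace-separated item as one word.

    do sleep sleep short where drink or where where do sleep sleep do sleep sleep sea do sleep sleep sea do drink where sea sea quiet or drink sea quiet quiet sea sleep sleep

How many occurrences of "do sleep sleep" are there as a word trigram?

4

Scanning the 32 overlapping trigram windows for "do sleep sleep":
  position 1–3: do sleep sleep
  position 10–12: do sleep sleep
  position 13–15: do sleep sleep
  position 17–19: do sleep sleep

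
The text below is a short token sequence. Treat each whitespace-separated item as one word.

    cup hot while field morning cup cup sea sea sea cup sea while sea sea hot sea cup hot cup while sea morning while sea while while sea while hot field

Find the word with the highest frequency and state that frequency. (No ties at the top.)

"sea", 10 times

Unigram frequencies (highest first):
  sea: 10
  while: 7
  cup: 6
  hot: 4
  field: 2
  morning: 2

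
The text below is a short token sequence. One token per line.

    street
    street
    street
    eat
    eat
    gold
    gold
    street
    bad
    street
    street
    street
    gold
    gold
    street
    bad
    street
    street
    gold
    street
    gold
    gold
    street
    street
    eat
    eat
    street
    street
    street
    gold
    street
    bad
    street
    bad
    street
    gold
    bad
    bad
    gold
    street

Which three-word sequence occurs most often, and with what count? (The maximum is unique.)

Trigram frequencies (highest first):
  street bad street: 4
  street street street: 3
  gold gold street: 3
  gold street bad: 3
  street street gold: 3
  street street eat: 2
  … (16 more, each ≤ 2)

"street bad street", 4 times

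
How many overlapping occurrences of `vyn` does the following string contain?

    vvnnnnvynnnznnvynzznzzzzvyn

3

Sliding a length-3 window over the 27 characters (25 positions):
  position 7–9: vyn
  position 15–17: vyn
  position 25–27: vyn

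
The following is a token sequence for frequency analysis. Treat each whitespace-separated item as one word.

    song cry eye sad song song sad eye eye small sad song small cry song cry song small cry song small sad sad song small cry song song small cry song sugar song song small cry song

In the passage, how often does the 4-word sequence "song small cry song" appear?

Scanning the 34 overlapping 4-gram windows for "song small cry song":
  position 12–15: song small cry song
  position 17–20: song small cry song
  position 24–27: song small cry song
  position 28–31: song small cry song
  position 34–37: song small cry song

5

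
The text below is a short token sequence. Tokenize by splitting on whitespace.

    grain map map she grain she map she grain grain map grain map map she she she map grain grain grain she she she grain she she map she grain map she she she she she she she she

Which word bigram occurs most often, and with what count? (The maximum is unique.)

"she she", 12 times

Bigram frequencies (highest first):
  she she: 12
  map she: 5
  grain map: 4
  she grain: 4
  grain she: 3
  she map: 3
  … (3 more, each ≤ 3)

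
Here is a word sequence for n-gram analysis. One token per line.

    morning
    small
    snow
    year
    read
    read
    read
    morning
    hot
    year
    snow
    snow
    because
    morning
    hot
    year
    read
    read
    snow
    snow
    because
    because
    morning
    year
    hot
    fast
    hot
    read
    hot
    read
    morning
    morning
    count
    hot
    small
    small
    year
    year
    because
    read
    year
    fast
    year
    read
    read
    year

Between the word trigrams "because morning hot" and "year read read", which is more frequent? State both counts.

"because morning hot": 1 occurrence
"year read read": 3 occurrences

"year read read" (3 vs 1)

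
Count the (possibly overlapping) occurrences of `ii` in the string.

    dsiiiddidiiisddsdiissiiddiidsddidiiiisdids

10

Sliding a length-2 window over the 42 characters (41 positions):
  position 3–4: ii
  position 4–5: ii
  position 10–11: ii
  position 11–12: ii
  position 18–19: ii
  position 22–23: ii
  position 26–27: ii
  position 34–35: ii
  position 35–36: ii
  position 36–37: ii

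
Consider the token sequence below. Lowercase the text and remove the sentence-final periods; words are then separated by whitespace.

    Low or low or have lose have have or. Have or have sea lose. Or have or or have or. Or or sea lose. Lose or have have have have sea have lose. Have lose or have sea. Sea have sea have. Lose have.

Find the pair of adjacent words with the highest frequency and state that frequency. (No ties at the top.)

Bigram frequencies (highest first):
  or have: 7
  have lose: 4
  have have: 4
  have or: 4
  have sea: 4
  lose have: 3
  … (9 more, each ≤ 3)

"or have", 7 times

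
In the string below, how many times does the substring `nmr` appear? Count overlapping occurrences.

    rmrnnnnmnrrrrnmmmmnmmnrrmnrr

Sliding a length-3 window over the 28 characters (26 positions):
  (no match at any position)

0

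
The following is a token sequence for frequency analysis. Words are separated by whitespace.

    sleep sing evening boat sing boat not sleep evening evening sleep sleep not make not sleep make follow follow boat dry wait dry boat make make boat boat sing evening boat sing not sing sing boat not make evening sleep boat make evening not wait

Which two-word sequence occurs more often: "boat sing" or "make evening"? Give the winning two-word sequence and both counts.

"boat sing" (3 vs 2)

"boat sing": 3 occurrences
"make evening": 2 occurrences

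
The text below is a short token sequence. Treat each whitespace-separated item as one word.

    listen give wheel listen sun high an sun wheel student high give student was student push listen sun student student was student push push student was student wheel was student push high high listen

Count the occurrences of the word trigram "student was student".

3

Scanning the 32 overlapping trigram windows for "student was student":
  position 13–15: student was student
  position 20–22: student was student
  position 25–27: student was student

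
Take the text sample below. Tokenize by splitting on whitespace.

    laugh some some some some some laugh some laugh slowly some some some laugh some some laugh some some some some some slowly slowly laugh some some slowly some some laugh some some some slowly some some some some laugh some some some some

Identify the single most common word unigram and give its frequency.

Unigram frequencies (highest first):
  some: 31
  laugh: 8
  slowly: 5

"some", 31 times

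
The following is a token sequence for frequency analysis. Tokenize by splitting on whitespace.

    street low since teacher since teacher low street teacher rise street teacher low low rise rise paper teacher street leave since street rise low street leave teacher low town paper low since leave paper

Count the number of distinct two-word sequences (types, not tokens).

26

34 tokens → 33 bigram windows in total.
Repeated bigrams (each contributes count−1 duplicates):
  teacher low: 3
  low since: 2
  low street: 2
  since teacher: 2
  street leave: 2
  street teacher: 2
7 duplicate windows → 33 − 7 = 26 distinct.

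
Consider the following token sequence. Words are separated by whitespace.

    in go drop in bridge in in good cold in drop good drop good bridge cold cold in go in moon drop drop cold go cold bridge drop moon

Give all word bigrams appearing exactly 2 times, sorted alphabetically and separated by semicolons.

cold in; drop good; in go

Bigram counts meeting the condition (exactly 2 times):
  cold in: 2
  drop good: 2
  in go: 2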